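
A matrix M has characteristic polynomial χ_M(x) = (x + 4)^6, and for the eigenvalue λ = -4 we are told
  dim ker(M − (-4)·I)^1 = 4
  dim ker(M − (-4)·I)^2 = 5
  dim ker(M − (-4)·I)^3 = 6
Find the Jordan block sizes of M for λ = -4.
Block sizes for λ = -4: [3, 1, 1, 1]

From the dimensions of kernels of powers, the number of Jordan blocks of size at least j is d_j − d_{j−1} where d_j = dim ker(N^j) (with d_0 = 0). Computing the differences gives [4, 1, 1].
The number of blocks of size exactly k is (#blocks of size ≥ k) − (#blocks of size ≥ k + 1), so the partition is: 3 block(s) of size 1, 1 block(s) of size 3.
In nonincreasing order the block sizes are [3, 1, 1, 1].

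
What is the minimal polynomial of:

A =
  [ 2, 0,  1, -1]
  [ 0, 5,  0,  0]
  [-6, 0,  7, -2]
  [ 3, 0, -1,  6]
x^2 - 10*x + 25

The characteristic polynomial is χ_A(x) = (x - 5)^4, so the eigenvalues are known. The minimal polynomial is
  m_A(x) = Π_λ (x − λ)^{k_λ}
where k_λ is the size of the *largest* Jordan block for λ (equivalently, the smallest k with (A − λI)^k v = 0 for every generalised eigenvector v of λ).

  λ = 5: largest Jordan block has size 2, contributing (x − 5)^2

So m_A(x) = (x - 5)^2 = x^2 - 10*x + 25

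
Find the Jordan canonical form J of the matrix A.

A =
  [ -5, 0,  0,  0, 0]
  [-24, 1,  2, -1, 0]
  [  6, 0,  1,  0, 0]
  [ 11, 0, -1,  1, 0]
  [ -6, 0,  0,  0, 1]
J_1(-5) ⊕ J_3(1) ⊕ J_1(1)

The characteristic polynomial is
  det(x·I − A) = x^5 + x^4 - 14*x^3 + 26*x^2 - 19*x + 5 = (x - 1)^4*(x + 5)

Eigenvalues and multiplicities (the geometric multiplicity of λ is n − rank(A − λI), which equals the number of Jordan blocks for λ):
  λ = -5: algebraic multiplicity = 1, geometric multiplicity = 1
  λ = 1: algebraic multiplicity = 4, geometric multiplicity = 2

Determining the block sizes for each eigenvalue:
  λ = -5: one block (gm = 1), so the single block has size am = 1 → block sizes [1]
  λ = 1: with am = 4 and gm = 2, the partition is not yet determined (e.g. several partitions of 4 into 2 parts exist). Let N = A − (1)·I. Computing rank(N^1) = 3, rank(N^2) = 2, rank(N^3) = 1; the number of blocks of size ≥ j is rank(N^{j−1}) − rank(N^j), giving [2, 1, 1]. So we have 1 block(s) of size 3, 1 block(s) of size 1 → block sizes [3, 1]

Assembling the blocks gives a Jordan form
J =
  [-5, 0, 0, 0, 0]
  [ 0, 1, 1, 0, 0]
  [ 0, 0, 1, 1, 0]
  [ 0, 0, 0, 1, 0]
  [ 0, 0, 0, 0, 1]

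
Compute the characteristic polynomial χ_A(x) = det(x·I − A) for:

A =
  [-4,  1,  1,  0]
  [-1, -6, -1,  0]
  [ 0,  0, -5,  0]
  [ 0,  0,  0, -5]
x^4 + 20*x^3 + 150*x^2 + 500*x + 625

Expanding det(x·I − A) (e.g. by cofactor expansion or by noting that A is similar to its Jordan form J, which has the same characteristic polynomial as A) gives
  χ_A(x) = x^4 + 20*x^3 + 150*x^2 + 500*x + 625
which factors as (x + 5)^4. The eigenvalues (with algebraic multiplicities) are λ = -5 with multiplicity 4.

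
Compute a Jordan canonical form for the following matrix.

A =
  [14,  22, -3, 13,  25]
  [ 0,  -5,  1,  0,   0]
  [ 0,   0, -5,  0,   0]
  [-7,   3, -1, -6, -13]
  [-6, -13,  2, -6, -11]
J_3(-5) ⊕ J_2(1)

The characteristic polynomial is
  det(x·I − A) = x^5 + 13*x^4 + 46*x^3 - 10*x^2 - 175*x + 125 = (x - 1)^2*(x + 5)^3

Eigenvalues and multiplicities (the geometric multiplicity of λ is n − rank(A − λI), which equals the number of Jordan blocks for λ):
  λ = -5: algebraic multiplicity = 3, geometric multiplicity = 1
  λ = 1: algebraic multiplicity = 2, geometric multiplicity = 1

Determining the block sizes for each eigenvalue:
  λ = -5: one block (gm = 1), so the single block has size am = 3 → block sizes [3]
  λ = 1: one block (gm = 1), so the single block has size am = 2 → block sizes [2]

Assembling the blocks gives a Jordan form
J =
  [-5,  1,  0, 0, 0]
  [ 0, -5,  1, 0, 0]
  [ 0,  0, -5, 0, 0]
  [ 0,  0,  0, 1, 1]
  [ 0,  0,  0, 0, 1]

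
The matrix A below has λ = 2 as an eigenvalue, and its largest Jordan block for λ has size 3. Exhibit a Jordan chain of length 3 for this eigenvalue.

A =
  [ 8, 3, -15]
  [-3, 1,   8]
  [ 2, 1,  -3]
A Jordan chain for λ = 2 of length 3:
v_1 = (-3, 1, -1)ᵀ
v_2 = (6, -3, 2)ᵀ
v_3 = (1, 0, 0)ᵀ

Let N = A − (2)·I. We want v_3 with N^3 v_3 = 0 but N^2 v_3 ≠ 0; then v_{j-1} := N · v_j for j = 3, …, 2.

Pick v_3 = (1, 0, 0)ᵀ.
Then v_2 = N · v_3 = (6, -3, 2)ᵀ.
Then v_1 = N · v_2 = (-3, 1, -1)ᵀ.

Sanity check: (A − (2)·I) v_1 = (0, 0, 0)ᵀ = 0. ✓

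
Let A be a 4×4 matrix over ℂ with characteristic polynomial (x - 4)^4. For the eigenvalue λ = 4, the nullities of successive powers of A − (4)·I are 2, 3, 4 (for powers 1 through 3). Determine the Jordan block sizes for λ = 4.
Block sizes for λ = 4: [3, 1]

From the dimensions of kernels of powers, the number of Jordan blocks of size at least j is d_j − d_{j−1} where d_j = dim ker(N^j) (with d_0 = 0). Computing the differences gives [2, 1, 1].
The number of blocks of size exactly k is (#blocks of size ≥ k) − (#blocks of size ≥ k + 1), so the partition is: 1 block(s) of size 1, 1 block(s) of size 3.
In nonincreasing order the block sizes are [3, 1].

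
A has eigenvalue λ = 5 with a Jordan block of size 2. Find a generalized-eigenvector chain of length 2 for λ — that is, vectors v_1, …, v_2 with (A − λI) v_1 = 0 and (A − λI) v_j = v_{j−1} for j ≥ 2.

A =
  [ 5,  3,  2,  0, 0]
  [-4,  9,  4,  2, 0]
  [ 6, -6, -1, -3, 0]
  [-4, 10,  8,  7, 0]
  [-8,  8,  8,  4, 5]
A Jordan chain for λ = 5 of length 2:
v_1 = (0, -4, 6, -4, -8)ᵀ
v_2 = (1, 0, 0, 0, 0)ᵀ

Let N = A − (5)·I. We want v_2 with N^2 v_2 = 0 but N^1 v_2 ≠ 0; then v_{j-1} := N · v_j for j = 2, …, 2.

Pick v_2 = (1, 0, 0, 0, 0)ᵀ.
Then v_1 = N · v_2 = (0, -4, 6, -4, -8)ᵀ.

Sanity check: (A − (5)·I) v_1 = (0, 0, 0, 0, 0)ᵀ = 0. ✓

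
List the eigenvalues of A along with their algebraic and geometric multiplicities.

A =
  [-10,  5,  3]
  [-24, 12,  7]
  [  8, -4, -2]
λ = 0: alg = 3, geom = 1

Step 1 — factor the characteristic polynomial to read off the algebraic multiplicities:
  χ_A(x) = x^3

Step 2 — compute geometric multiplicities via the rank-nullity identity g(λ) = n − rank(A − λI):
  rank(A − (0)·I) = 2, so dim ker(A − (0)·I) = n − 2 = 1

Summary:
  λ = 0: algebraic multiplicity = 3, geometric multiplicity = 1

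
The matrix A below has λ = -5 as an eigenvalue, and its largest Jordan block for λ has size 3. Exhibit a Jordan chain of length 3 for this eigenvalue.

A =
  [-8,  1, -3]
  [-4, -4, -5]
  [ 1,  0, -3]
A Jordan chain for λ = -5 of length 3:
v_1 = (2, 3, -1)ᵀ
v_2 = (-3, -4, 1)ᵀ
v_3 = (1, 0, 0)ᵀ

Let N = A − (-5)·I. We want v_3 with N^3 v_3 = 0 but N^2 v_3 ≠ 0; then v_{j-1} := N · v_j for j = 3, …, 2.

Pick v_3 = (1, 0, 0)ᵀ.
Then v_2 = N · v_3 = (-3, -4, 1)ᵀ.
Then v_1 = N · v_2 = (2, 3, -1)ᵀ.

Sanity check: (A − (-5)·I) v_1 = (0, 0, 0)ᵀ = 0. ✓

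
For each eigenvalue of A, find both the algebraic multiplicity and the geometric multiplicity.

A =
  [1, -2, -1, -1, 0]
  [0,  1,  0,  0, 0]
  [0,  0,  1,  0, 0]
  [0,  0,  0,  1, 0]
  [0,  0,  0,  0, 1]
λ = 1: alg = 5, geom = 4

Step 1 — factor the characteristic polynomial to read off the algebraic multiplicities:
  χ_A(x) = (x - 1)^5

Step 2 — compute geometric multiplicities via the rank-nullity identity g(λ) = n − rank(A − λI):
  rank(A − (1)·I) = 1, so dim ker(A − (1)·I) = n − 1 = 4

Summary:
  λ = 1: algebraic multiplicity = 5, geometric multiplicity = 4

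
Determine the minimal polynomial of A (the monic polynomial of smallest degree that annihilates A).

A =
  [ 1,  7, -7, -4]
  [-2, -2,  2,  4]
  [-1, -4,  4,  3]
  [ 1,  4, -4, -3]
x^3

The characteristic polynomial is χ_A(x) = x^4, so the eigenvalues are known. The minimal polynomial is
  m_A(x) = Π_λ (x − λ)^{k_λ}
where k_λ is the size of the *largest* Jordan block for λ (equivalently, the smallest k with (A − λI)^k v = 0 for every generalised eigenvector v of λ).

  λ = 0: largest Jordan block has size 3, contributing (x − 0)^3

So m_A(x) = x^3 = x^3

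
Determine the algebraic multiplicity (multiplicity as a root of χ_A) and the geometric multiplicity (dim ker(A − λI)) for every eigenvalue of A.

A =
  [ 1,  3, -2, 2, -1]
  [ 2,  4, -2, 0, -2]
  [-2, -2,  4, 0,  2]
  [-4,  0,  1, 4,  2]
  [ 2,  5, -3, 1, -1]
λ = 2: alg = 3, geom = 2; λ = 3: alg = 2, geom = 1

Step 1 — factor the characteristic polynomial to read off the algebraic multiplicities:
  χ_A(x) = (x - 3)^2*(x - 2)^3

Step 2 — compute geometric multiplicities via the rank-nullity identity g(λ) = n − rank(A − λI):
  rank(A − (2)·I) = 3, so dim ker(A − (2)·I) = n − 3 = 2
  rank(A − (3)·I) = 4, so dim ker(A − (3)·I) = n − 4 = 1

Summary:
  λ = 2: algebraic multiplicity = 3, geometric multiplicity = 2
  λ = 3: algebraic multiplicity = 2, geometric multiplicity = 1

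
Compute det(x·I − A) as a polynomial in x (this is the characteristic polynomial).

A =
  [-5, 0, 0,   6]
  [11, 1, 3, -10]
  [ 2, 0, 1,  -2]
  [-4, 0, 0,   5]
x^4 - 2*x^3 + 2*x - 1

Expanding det(x·I − A) (e.g. by cofactor expansion or by noting that A is similar to its Jordan form J, which has the same characteristic polynomial as A) gives
  χ_A(x) = x^4 - 2*x^3 + 2*x - 1
which factors as (x - 1)^3*(x + 1). The eigenvalues (with algebraic multiplicities) are λ = -1 with multiplicity 1, λ = 1 with multiplicity 3.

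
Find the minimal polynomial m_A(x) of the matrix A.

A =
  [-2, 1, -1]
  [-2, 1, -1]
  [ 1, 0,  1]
x^3

The characteristic polynomial is χ_A(x) = x^3, so the eigenvalues are known. The minimal polynomial is
  m_A(x) = Π_λ (x − λ)^{k_λ}
where k_λ is the size of the *largest* Jordan block for λ (equivalently, the smallest k with (A − λI)^k v = 0 for every generalised eigenvector v of λ).

  λ = 0: largest Jordan block has size 3, contributing (x − 0)^3

So m_A(x) = x^3 = x^3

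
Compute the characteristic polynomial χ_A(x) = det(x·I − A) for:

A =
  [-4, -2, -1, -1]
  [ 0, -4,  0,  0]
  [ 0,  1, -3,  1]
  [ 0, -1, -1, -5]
x^4 + 16*x^3 + 96*x^2 + 256*x + 256

Expanding det(x·I − A) (e.g. by cofactor expansion or by noting that A is similar to its Jordan form J, which has the same characteristic polynomial as A) gives
  χ_A(x) = x^4 + 16*x^3 + 96*x^2 + 256*x + 256
which factors as (x + 4)^4. The eigenvalues (with algebraic multiplicities) are λ = -4 with multiplicity 4.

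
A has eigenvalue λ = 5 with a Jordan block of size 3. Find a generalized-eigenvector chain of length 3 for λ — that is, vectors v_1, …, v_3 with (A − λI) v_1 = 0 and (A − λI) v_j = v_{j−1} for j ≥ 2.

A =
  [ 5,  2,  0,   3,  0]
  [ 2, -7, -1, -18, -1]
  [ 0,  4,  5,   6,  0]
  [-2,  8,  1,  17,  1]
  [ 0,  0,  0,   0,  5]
A Jordan chain for λ = 5 of length 3:
v_1 = (-2, 12, -4, -8, 0)ᵀ
v_2 = (0, 2, 0, -2, 0)ᵀ
v_3 = (1, 0, 0, 0, 0)ᵀ

Let N = A − (5)·I. We want v_3 with N^3 v_3 = 0 but N^2 v_3 ≠ 0; then v_{j-1} := N · v_j for j = 3, …, 2.

Pick v_3 = (1, 0, 0, 0, 0)ᵀ.
Then v_2 = N · v_3 = (0, 2, 0, -2, 0)ᵀ.
Then v_1 = N · v_2 = (-2, 12, -4, -8, 0)ᵀ.

Sanity check: (A − (5)·I) v_1 = (0, 0, 0, 0, 0)ᵀ = 0. ✓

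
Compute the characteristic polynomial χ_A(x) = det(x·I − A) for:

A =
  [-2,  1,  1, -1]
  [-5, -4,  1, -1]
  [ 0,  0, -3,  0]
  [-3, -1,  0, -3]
x^4 + 12*x^3 + 54*x^2 + 108*x + 81

Expanding det(x·I − A) (e.g. by cofactor expansion or by noting that A is similar to its Jordan form J, which has the same characteristic polynomial as A) gives
  χ_A(x) = x^4 + 12*x^3 + 54*x^2 + 108*x + 81
which factors as (x + 3)^4. The eigenvalues (with algebraic multiplicities) are λ = -3 with multiplicity 4.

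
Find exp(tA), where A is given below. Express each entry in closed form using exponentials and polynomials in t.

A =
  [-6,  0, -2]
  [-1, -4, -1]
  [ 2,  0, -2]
e^{tA} =
  [-2*t*exp(-4*t) + exp(-4*t), 0, -2*t*exp(-4*t)]
  [-t*exp(-4*t), exp(-4*t), -t*exp(-4*t)]
  [2*t*exp(-4*t), 0, 2*t*exp(-4*t) + exp(-4*t)]

Strategy: write A = P · J · P⁻¹ where J is a Jordan canonical form, so e^{tA} = P · e^{tJ} · P⁻¹, and e^{tJ} can be computed block-by-block.

A has Jordan form
J =
  [-4,  1,  0]
  [ 0, -4,  0]
  [ 0,  0, -4]
(up to reordering of blocks).

Per-block formulas:
  For a 1×1 block at λ = -4: exp(t · [-4]) = [e^(-4t)].
  For a 2×2 Jordan block J_2(-4): exp(t · J_2(-4)) = e^(-4t)·(I + t·N), where N is the 2×2 nilpotent shift.

After assembling e^{tJ} and conjugating by P, we get:

e^{tA} =
  [-2*t*exp(-4*t) + exp(-4*t), 0, -2*t*exp(-4*t)]
  [-t*exp(-4*t), exp(-4*t), -t*exp(-4*t)]
  [2*t*exp(-4*t), 0, 2*t*exp(-4*t) + exp(-4*t)]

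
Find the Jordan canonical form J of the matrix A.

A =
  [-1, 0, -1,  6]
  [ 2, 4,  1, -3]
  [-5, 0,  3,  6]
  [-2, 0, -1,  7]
J_1(1) ⊕ J_2(4) ⊕ J_1(4)

The characteristic polynomial is
  det(x·I − A) = x^4 - 13*x^3 + 60*x^2 - 112*x + 64 = (x - 4)^3*(x - 1)

Eigenvalues and multiplicities (the geometric multiplicity of λ is n − rank(A − λI), which equals the number of Jordan blocks for λ):
  λ = 1: algebraic multiplicity = 1, geometric multiplicity = 1
  λ = 4: algebraic multiplicity = 3, geometric multiplicity = 2

Determining the block sizes for each eigenvalue:
  λ = 1: one block (gm = 1), so the single block has size am = 1 → block sizes [1]
  λ = 4: 2 blocks summing to 3 forces exactly one block of size 2 and the rest size 1 → block sizes [2, 1]

Assembling the blocks gives a Jordan form
J =
  [1, 0, 0, 0]
  [0, 4, 1, 0]
  [0, 0, 4, 0]
  [0, 0, 0, 4]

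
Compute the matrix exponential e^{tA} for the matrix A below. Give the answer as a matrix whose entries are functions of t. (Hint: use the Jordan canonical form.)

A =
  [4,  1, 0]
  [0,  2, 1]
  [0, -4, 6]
e^{tA} =
  [exp(4*t), -t^2*exp(4*t) + t*exp(4*t), t^2*exp(4*t)/2]
  [0, -2*t*exp(4*t) + exp(4*t), t*exp(4*t)]
  [0, -4*t*exp(4*t), 2*t*exp(4*t) + exp(4*t)]

Strategy: write A = P · J · P⁻¹ where J is a Jordan canonical form, so e^{tA} = P · e^{tJ} · P⁻¹, and e^{tJ} can be computed block-by-block.

A has Jordan form
J =
  [4, 1, 0]
  [0, 4, 1]
  [0, 0, 4]
(up to reordering of blocks).

Per-block formulas:
  For a 3×3 Jordan block J_3(4): exp(t · J_3(4)) = e^(4t)·(I + t·N + (t^2/2)·N^2), where N is the 3×3 nilpotent shift.

After assembling e^{tJ} and conjugating by P, we get:

e^{tA} =
  [exp(4*t), -t^2*exp(4*t) + t*exp(4*t), t^2*exp(4*t)/2]
  [0, -2*t*exp(4*t) + exp(4*t), t*exp(4*t)]
  [0, -4*t*exp(4*t), 2*t*exp(4*t) + exp(4*t)]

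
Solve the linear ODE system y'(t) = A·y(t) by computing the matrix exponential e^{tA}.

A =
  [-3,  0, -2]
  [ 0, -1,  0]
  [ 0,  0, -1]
e^{tA} =
  [exp(-3*t), 0, -exp(-t) + exp(-3*t)]
  [0, exp(-t), 0]
  [0, 0, exp(-t)]

Strategy: write A = P · J · P⁻¹ where J is a Jordan canonical form, so e^{tA} = P · e^{tJ} · P⁻¹, and e^{tJ} can be computed block-by-block.

A has Jordan form
J =
  [-3,  0,  0]
  [ 0, -1,  0]
  [ 0,  0, -1]
(up to reordering of blocks).

Per-block formulas:
  For a 1×1 block at λ = -1: exp(t · [-1]) = [e^(-1t)].
  For a 1×1 block at λ = -3: exp(t · [-3]) = [e^(-3t)].

After assembling e^{tJ} and conjugating by P, we get:

e^{tA} =
  [exp(-3*t), 0, -exp(-t) + exp(-3*t)]
  [0, exp(-t), 0]
  [0, 0, exp(-t)]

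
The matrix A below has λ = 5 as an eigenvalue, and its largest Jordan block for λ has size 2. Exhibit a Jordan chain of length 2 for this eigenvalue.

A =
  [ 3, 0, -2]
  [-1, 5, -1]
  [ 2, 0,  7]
A Jordan chain for λ = 5 of length 2:
v_1 = (-2, -1, 2)ᵀ
v_2 = (1, 0, 0)ᵀ

Let N = A − (5)·I. We want v_2 with N^2 v_2 = 0 but N^1 v_2 ≠ 0; then v_{j-1} := N · v_j for j = 2, …, 2.

Pick v_2 = (1, 0, 0)ᵀ.
Then v_1 = N · v_2 = (-2, -1, 2)ᵀ.

Sanity check: (A − (5)·I) v_1 = (0, 0, 0)ᵀ = 0. ✓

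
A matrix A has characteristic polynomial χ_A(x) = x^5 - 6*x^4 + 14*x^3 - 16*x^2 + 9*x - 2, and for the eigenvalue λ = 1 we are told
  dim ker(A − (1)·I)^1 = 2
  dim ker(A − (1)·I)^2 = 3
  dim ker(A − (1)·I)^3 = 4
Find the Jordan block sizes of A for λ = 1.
Block sizes for λ = 1: [3, 1]

From the dimensions of kernels of powers, the number of Jordan blocks of size at least j is d_j − d_{j−1} where d_j = dim ker(N^j) (with d_0 = 0). Computing the differences gives [2, 1, 1].
The number of blocks of size exactly k is (#blocks of size ≥ k) − (#blocks of size ≥ k + 1), so the partition is: 1 block(s) of size 1, 1 block(s) of size 3.
In nonincreasing order the block sizes are [3, 1].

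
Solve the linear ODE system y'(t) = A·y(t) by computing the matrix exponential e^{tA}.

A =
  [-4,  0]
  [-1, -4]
e^{tA} =
  [exp(-4*t), 0]
  [-t*exp(-4*t), exp(-4*t)]

Strategy: write A = P · J · P⁻¹ where J is a Jordan canonical form, so e^{tA} = P · e^{tJ} · P⁻¹, and e^{tJ} can be computed block-by-block.

A has Jordan form
J =
  [-4,  1]
  [ 0, -4]
(up to reordering of blocks).

Per-block formulas:
  For a 2×2 Jordan block J_2(-4): exp(t · J_2(-4)) = e^(-4t)·(I + t·N), where N is the 2×2 nilpotent shift.

After assembling e^{tJ} and conjugating by P, we get:

e^{tA} =
  [exp(-4*t), 0]
  [-t*exp(-4*t), exp(-4*t)]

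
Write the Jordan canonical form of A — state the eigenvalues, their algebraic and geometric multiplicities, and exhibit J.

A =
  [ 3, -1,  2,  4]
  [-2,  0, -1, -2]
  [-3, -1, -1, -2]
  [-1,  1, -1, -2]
J_3(0) ⊕ J_1(0)

The characteristic polynomial is
  det(x·I − A) = x^4

Eigenvalues and multiplicities (the geometric multiplicity of λ is n − rank(A − λI), which equals the number of Jordan blocks for λ):
  λ = 0: algebraic multiplicity = 4, geometric multiplicity = 2

Determining the block sizes for each eigenvalue:
  λ = 0: with am = 4 and gm = 2, the partition is not yet determined (e.g. several partitions of 4 into 2 parts exist). Let N = A − (0)·I. Computing rank(N^1) = 2, rank(N^2) = 1, rank(N^3) = 0; the number of blocks of size ≥ j is rank(N^{j−1}) − rank(N^j), giving [2, 1, 1]. So we have 1 block(s) of size 3, 1 block(s) of size 1 → block sizes [3, 1]

Assembling the blocks gives a Jordan form
J =
  [0, 1, 0, 0]
  [0, 0, 1, 0]
  [0, 0, 0, 0]
  [0, 0, 0, 0]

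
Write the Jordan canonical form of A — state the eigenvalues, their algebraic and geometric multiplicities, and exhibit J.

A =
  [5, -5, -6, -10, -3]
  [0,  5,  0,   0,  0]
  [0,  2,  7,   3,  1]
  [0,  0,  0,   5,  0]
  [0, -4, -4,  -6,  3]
J_2(5) ⊕ J_2(5) ⊕ J_1(5)

The characteristic polynomial is
  det(x·I − A) = x^5 - 25*x^4 + 250*x^3 - 1250*x^2 + 3125*x - 3125 = (x - 5)^5

Eigenvalues and multiplicities (the geometric multiplicity of λ is n − rank(A − λI), which equals the number of Jordan blocks for λ):
  λ = 5: algebraic multiplicity = 5, geometric multiplicity = 3

Determining the block sizes for each eigenvalue:
  λ = 5: with am = 5 and gm = 3, the partition is not yet determined (e.g. several partitions of 5 into 3 parts exist). Let N = A − (5)·I. Computing rank(N^1) = 2, rank(N^2) = 0; the number of blocks of size ≥ j is rank(N^{j−1}) − rank(N^j), giving [3, 2]. So we have 2 block(s) of size 2, 1 block(s) of size 1 → block sizes [2, 2, 1]

Assembling the blocks gives a Jordan form
J =
  [5, 1, 0, 0, 0]
  [0, 5, 0, 0, 0]
  [0, 0, 5, 1, 0]
  [0, 0, 0, 5, 0]
  [0, 0, 0, 0, 5]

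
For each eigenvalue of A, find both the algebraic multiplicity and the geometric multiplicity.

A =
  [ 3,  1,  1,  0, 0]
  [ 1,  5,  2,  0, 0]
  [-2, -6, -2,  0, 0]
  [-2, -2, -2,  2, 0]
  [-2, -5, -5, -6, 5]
λ = 2: alg = 4, geom = 2; λ = 5: alg = 1, geom = 1

Step 1 — factor the characteristic polynomial to read off the algebraic multiplicities:
  χ_A(x) = (x - 5)*(x - 2)^4

Step 2 — compute geometric multiplicities via the rank-nullity identity g(λ) = n − rank(A − λI):
  rank(A − (2)·I) = 3, so dim ker(A − (2)·I) = n − 3 = 2
  rank(A − (5)·I) = 4, so dim ker(A − (5)·I) = n − 4 = 1

Summary:
  λ = 2: algebraic multiplicity = 4, geometric multiplicity = 2
  λ = 5: algebraic multiplicity = 1, geometric multiplicity = 1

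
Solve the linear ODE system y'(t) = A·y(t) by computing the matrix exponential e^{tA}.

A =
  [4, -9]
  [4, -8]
e^{tA} =
  [6*t*exp(-2*t) + exp(-2*t), -9*t*exp(-2*t)]
  [4*t*exp(-2*t), -6*t*exp(-2*t) + exp(-2*t)]

Strategy: write A = P · J · P⁻¹ where J is a Jordan canonical form, so e^{tA} = P · e^{tJ} · P⁻¹, and e^{tJ} can be computed block-by-block.

A has Jordan form
J =
  [-2,  1]
  [ 0, -2]
(up to reordering of blocks).

Per-block formulas:
  For a 2×2 Jordan block J_2(-2): exp(t · J_2(-2)) = e^(-2t)·(I + t·N), where N is the 2×2 nilpotent shift.

After assembling e^{tJ} and conjugating by P, we get:

e^{tA} =
  [6*t*exp(-2*t) + exp(-2*t), -9*t*exp(-2*t)]
  [4*t*exp(-2*t), -6*t*exp(-2*t) + exp(-2*t)]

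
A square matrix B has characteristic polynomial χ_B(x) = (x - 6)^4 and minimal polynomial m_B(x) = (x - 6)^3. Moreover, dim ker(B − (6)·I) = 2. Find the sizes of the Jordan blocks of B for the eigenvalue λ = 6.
Block sizes for λ = 6: [3, 1]

Step 1 — from the characteristic polynomial, algebraic multiplicity of λ = 6 is 4. From dim ker(B − (6)·I) = 2, there are exactly 2 Jordan blocks for λ = 6.
Step 2 — from the minimal polynomial, the factor (x − 6)^3 tells us the largest block for λ = 6 has size 3.
Step 3 — with total size 4, 2 blocks, and largest block 3, the block sizes (in nonincreasing order) are [3, 1].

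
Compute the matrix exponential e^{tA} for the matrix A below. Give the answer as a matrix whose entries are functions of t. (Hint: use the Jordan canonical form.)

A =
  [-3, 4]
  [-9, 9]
e^{tA} =
  [-6*t*exp(3*t) + exp(3*t), 4*t*exp(3*t)]
  [-9*t*exp(3*t), 6*t*exp(3*t) + exp(3*t)]

Strategy: write A = P · J · P⁻¹ where J is a Jordan canonical form, so e^{tA} = P · e^{tJ} · P⁻¹, and e^{tJ} can be computed block-by-block.

A has Jordan form
J =
  [3, 1]
  [0, 3]
(up to reordering of blocks).

Per-block formulas:
  For a 2×2 Jordan block J_2(3): exp(t · J_2(3)) = e^(3t)·(I + t·N), where N is the 2×2 nilpotent shift.

After assembling e^{tJ} and conjugating by P, we get:

e^{tA} =
  [-6*t*exp(3*t) + exp(3*t), 4*t*exp(3*t)]
  [-9*t*exp(3*t), 6*t*exp(3*t) + exp(3*t)]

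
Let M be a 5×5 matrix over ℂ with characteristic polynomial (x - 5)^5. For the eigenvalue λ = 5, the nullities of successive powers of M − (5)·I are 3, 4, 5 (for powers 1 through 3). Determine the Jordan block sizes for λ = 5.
Block sizes for λ = 5: [3, 1, 1]

From the dimensions of kernels of powers, the number of Jordan blocks of size at least j is d_j − d_{j−1} where d_j = dim ker(N^j) (with d_0 = 0). Computing the differences gives [3, 1, 1].
The number of blocks of size exactly k is (#blocks of size ≥ k) − (#blocks of size ≥ k + 1), so the partition is: 2 block(s) of size 1, 1 block(s) of size 3.
In nonincreasing order the block sizes are [3, 1, 1].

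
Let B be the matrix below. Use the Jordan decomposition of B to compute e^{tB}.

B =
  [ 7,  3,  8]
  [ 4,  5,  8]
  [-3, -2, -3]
e^{tB} =
  [2*t^2*exp(3*t) + 4*t*exp(3*t) + exp(3*t), t^2*exp(3*t) + 3*t*exp(3*t), 4*t^2*exp(3*t) + 8*t*exp(3*t)]
  [4*t*exp(3*t), 2*t*exp(3*t) + exp(3*t), 8*t*exp(3*t)]
  [-t^2*exp(3*t) - 3*t*exp(3*t), -t^2*exp(3*t)/2 - 2*t*exp(3*t), -2*t^2*exp(3*t) - 6*t*exp(3*t) + exp(3*t)]

Strategy: write B = P · J · P⁻¹ where J is a Jordan canonical form, so e^{tB} = P · e^{tJ} · P⁻¹, and e^{tJ} can be computed block-by-block.

B has Jordan form
J =
  [3, 1, 0]
  [0, 3, 1]
  [0, 0, 3]
(up to reordering of blocks).

Per-block formulas:
  For a 3×3 Jordan block J_3(3): exp(t · J_3(3)) = e^(3t)·(I + t·N + (t^2/2)·N^2), where N is the 3×3 nilpotent shift.

After assembling e^{tJ} and conjugating by P, we get:

e^{tB} =
  [2*t^2*exp(3*t) + 4*t*exp(3*t) + exp(3*t), t^2*exp(3*t) + 3*t*exp(3*t), 4*t^2*exp(3*t) + 8*t*exp(3*t)]
  [4*t*exp(3*t), 2*t*exp(3*t) + exp(3*t), 8*t*exp(3*t)]
  [-t^2*exp(3*t) - 3*t*exp(3*t), -t^2*exp(3*t)/2 - 2*t*exp(3*t), -2*t^2*exp(3*t) - 6*t*exp(3*t) + exp(3*t)]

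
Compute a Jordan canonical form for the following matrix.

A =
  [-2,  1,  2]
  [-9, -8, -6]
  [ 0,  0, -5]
J_2(-5) ⊕ J_1(-5)

The characteristic polynomial is
  det(x·I − A) = x^3 + 15*x^2 + 75*x + 125 = (x + 5)^3

Eigenvalues and multiplicities (the geometric multiplicity of λ is n − rank(A − λI), which equals the number of Jordan blocks for λ):
  λ = -5: algebraic multiplicity = 3, geometric multiplicity = 2

Determining the block sizes for each eigenvalue:
  λ = -5: 2 blocks summing to 3 forces exactly one block of size 2 and the rest size 1 → block sizes [2, 1]

Assembling the blocks gives a Jordan form
J =
  [-5,  1,  0]
  [ 0, -5,  0]
  [ 0,  0, -5]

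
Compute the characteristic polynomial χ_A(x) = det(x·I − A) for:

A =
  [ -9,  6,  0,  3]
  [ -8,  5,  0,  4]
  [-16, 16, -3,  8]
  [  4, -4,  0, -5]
x^4 + 12*x^3 + 54*x^2 + 108*x + 81

Expanding det(x·I − A) (e.g. by cofactor expansion or by noting that A is similar to its Jordan form J, which has the same characteristic polynomial as A) gives
  χ_A(x) = x^4 + 12*x^3 + 54*x^2 + 108*x + 81
which factors as (x + 3)^4. The eigenvalues (with algebraic multiplicities) are λ = -3 with multiplicity 4.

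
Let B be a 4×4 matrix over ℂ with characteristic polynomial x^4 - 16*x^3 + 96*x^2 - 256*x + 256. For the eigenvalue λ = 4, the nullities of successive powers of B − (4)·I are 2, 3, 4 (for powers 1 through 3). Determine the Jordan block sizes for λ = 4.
Block sizes for λ = 4: [3, 1]

From the dimensions of kernels of powers, the number of Jordan blocks of size at least j is d_j − d_{j−1} where d_j = dim ker(N^j) (with d_0 = 0). Computing the differences gives [2, 1, 1].
The number of blocks of size exactly k is (#blocks of size ≥ k) − (#blocks of size ≥ k + 1), so the partition is: 1 block(s) of size 1, 1 block(s) of size 3.
In nonincreasing order the block sizes are [3, 1].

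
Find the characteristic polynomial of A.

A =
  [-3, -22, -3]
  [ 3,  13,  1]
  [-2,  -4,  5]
x^3 - 15*x^2 + 75*x - 125

Expanding det(x·I − A) (e.g. by cofactor expansion or by noting that A is similar to its Jordan form J, which has the same characteristic polynomial as A) gives
  χ_A(x) = x^3 - 15*x^2 + 75*x - 125
which factors as (x - 5)^3. The eigenvalues (with algebraic multiplicities) are λ = 5 with multiplicity 3.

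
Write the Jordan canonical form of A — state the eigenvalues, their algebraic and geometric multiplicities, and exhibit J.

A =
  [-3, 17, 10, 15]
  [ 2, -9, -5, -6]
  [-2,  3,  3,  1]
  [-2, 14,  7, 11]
J_1(-1) ⊕ J_3(1)

The characteristic polynomial is
  det(x·I − A) = x^4 - 2*x^3 + 2*x - 1 = (x - 1)^3*(x + 1)

Eigenvalues and multiplicities (the geometric multiplicity of λ is n − rank(A − λI), which equals the number of Jordan blocks for λ):
  λ = -1: algebraic multiplicity = 1, geometric multiplicity = 1
  λ = 1: algebraic multiplicity = 3, geometric multiplicity = 1

Determining the block sizes for each eigenvalue:
  λ = -1: one block (gm = 1), so the single block has size am = 1 → block sizes [1]
  λ = 1: one block (gm = 1), so the single block has size am = 3 → block sizes [3]

Assembling the blocks gives a Jordan form
J =
  [-1, 0, 0, 0]
  [ 0, 1, 1, 0]
  [ 0, 0, 1, 1]
  [ 0, 0, 0, 1]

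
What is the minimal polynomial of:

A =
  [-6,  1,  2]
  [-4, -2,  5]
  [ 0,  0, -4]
x^3 + 12*x^2 + 48*x + 64

The characteristic polynomial is χ_A(x) = (x + 4)^3, so the eigenvalues are known. The minimal polynomial is
  m_A(x) = Π_λ (x − λ)^{k_λ}
where k_λ is the size of the *largest* Jordan block for λ (equivalently, the smallest k with (A − λI)^k v = 0 for every generalised eigenvector v of λ).

  λ = -4: largest Jordan block has size 3, contributing (x + 4)^3

So m_A(x) = (x + 4)^3 = x^3 + 12*x^2 + 48*x + 64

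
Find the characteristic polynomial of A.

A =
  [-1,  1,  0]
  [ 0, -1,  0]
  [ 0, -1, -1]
x^3 + 3*x^2 + 3*x + 1

Expanding det(x·I − A) (e.g. by cofactor expansion or by noting that A is similar to its Jordan form J, which has the same characteristic polynomial as A) gives
  χ_A(x) = x^3 + 3*x^2 + 3*x + 1
which factors as (x + 1)^3. The eigenvalues (with algebraic multiplicities) are λ = -1 with multiplicity 3.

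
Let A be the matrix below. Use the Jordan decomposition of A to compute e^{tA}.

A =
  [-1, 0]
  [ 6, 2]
e^{tA} =
  [exp(-t), 0]
  [2*exp(2*t) - 2*exp(-t), exp(2*t)]

Strategy: write A = P · J · P⁻¹ where J is a Jordan canonical form, so e^{tA} = P · e^{tJ} · P⁻¹, and e^{tJ} can be computed block-by-block.

A has Jordan form
J =
  [-1, 0]
  [ 0, 2]
(up to reordering of blocks).

Per-block formulas:
  For a 1×1 block at λ = 2: exp(t · [2]) = [e^(2t)].
  For a 1×1 block at λ = -1: exp(t · [-1]) = [e^(-1t)].

After assembling e^{tJ} and conjugating by P, we get:

e^{tA} =
  [exp(-t), 0]
  [2*exp(2*t) - 2*exp(-t), exp(2*t)]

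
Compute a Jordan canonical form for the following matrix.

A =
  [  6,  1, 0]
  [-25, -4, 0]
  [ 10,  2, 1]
J_2(1) ⊕ J_1(1)

The characteristic polynomial is
  det(x·I − A) = x^3 - 3*x^2 + 3*x - 1 = (x - 1)^3

Eigenvalues and multiplicities (the geometric multiplicity of λ is n − rank(A − λI), which equals the number of Jordan blocks for λ):
  λ = 1: algebraic multiplicity = 3, geometric multiplicity = 2

Determining the block sizes for each eigenvalue:
  λ = 1: 2 blocks summing to 3 forces exactly one block of size 2 and the rest size 1 → block sizes [2, 1]

Assembling the blocks gives a Jordan form
J =
  [1, 1, 0]
  [0, 1, 0]
  [0, 0, 1]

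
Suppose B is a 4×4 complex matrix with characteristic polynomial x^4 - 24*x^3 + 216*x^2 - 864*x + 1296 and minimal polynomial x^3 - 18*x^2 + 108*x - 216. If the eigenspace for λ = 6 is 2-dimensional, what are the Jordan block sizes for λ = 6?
Block sizes for λ = 6: [3, 1]

Step 1 — from the characteristic polynomial, algebraic multiplicity of λ = 6 is 4. From dim ker(B − (6)·I) = 2, there are exactly 2 Jordan blocks for λ = 6.
Step 2 — from the minimal polynomial, the factor (x − 6)^3 tells us the largest block for λ = 6 has size 3.
Step 3 — with total size 4, 2 blocks, and largest block 3, the block sizes (in nonincreasing order) are [3, 1].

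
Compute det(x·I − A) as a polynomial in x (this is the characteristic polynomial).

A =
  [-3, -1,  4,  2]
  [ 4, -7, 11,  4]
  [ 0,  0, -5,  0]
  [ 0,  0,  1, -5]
x^4 + 20*x^3 + 150*x^2 + 500*x + 625

Expanding det(x·I − A) (e.g. by cofactor expansion or by noting that A is similar to its Jordan form J, which has the same characteristic polynomial as A) gives
  χ_A(x) = x^4 + 20*x^3 + 150*x^2 + 500*x + 625
which factors as (x + 5)^4. The eigenvalues (with algebraic multiplicities) are λ = -5 with multiplicity 4.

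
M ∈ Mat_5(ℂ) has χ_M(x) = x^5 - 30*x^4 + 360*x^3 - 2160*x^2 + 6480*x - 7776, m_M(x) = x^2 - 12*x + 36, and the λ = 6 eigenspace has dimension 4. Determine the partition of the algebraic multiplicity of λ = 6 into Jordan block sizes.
Block sizes for λ = 6: [2, 1, 1, 1]

Step 1 — from the characteristic polynomial, algebraic multiplicity of λ = 6 is 5. From dim ker(M − (6)·I) = 4, there are exactly 4 Jordan blocks for λ = 6.
Step 2 — from the minimal polynomial, the factor (x − 6)^2 tells us the largest block for λ = 6 has size 2.
Step 3 — with total size 5, 4 blocks, and largest block 2, the block sizes (in nonincreasing order) are [2, 1, 1, 1].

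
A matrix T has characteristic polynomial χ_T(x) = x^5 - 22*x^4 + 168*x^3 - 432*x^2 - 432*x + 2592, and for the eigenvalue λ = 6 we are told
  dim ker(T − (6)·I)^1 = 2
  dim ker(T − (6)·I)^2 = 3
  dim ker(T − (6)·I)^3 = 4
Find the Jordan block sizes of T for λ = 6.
Block sizes for λ = 6: [3, 1]

From the dimensions of kernels of powers, the number of Jordan blocks of size at least j is d_j − d_{j−1} where d_j = dim ker(N^j) (with d_0 = 0). Computing the differences gives [2, 1, 1].
The number of blocks of size exactly k is (#blocks of size ≥ k) − (#blocks of size ≥ k + 1), so the partition is: 1 block(s) of size 1, 1 block(s) of size 3.
In nonincreasing order the block sizes are [3, 1].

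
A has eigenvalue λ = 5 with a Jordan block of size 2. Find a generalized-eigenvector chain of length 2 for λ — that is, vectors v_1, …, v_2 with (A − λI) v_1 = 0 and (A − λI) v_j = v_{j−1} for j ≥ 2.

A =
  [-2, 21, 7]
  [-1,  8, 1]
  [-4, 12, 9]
A Jordan chain for λ = 5 of length 2:
v_1 = (-7, -1, -4)ᵀ
v_2 = (1, 0, 0)ᵀ

Let N = A − (5)·I. We want v_2 with N^2 v_2 = 0 but N^1 v_2 ≠ 0; then v_{j-1} := N · v_j for j = 2, …, 2.

Pick v_2 = (1, 0, 0)ᵀ.
Then v_1 = N · v_2 = (-7, -1, -4)ᵀ.

Sanity check: (A − (5)·I) v_1 = (0, 0, 0)ᵀ = 0. ✓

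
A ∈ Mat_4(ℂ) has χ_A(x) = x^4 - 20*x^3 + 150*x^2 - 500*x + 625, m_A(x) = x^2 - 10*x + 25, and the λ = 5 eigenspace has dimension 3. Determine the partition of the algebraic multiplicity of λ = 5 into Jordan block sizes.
Block sizes for λ = 5: [2, 1, 1]

Step 1 — from the characteristic polynomial, algebraic multiplicity of λ = 5 is 4. From dim ker(A − (5)·I) = 3, there are exactly 3 Jordan blocks for λ = 5.
Step 2 — from the minimal polynomial, the factor (x − 5)^2 tells us the largest block for λ = 5 has size 2.
Step 3 — with total size 4, 3 blocks, and largest block 2, the block sizes (in nonincreasing order) are [2, 1, 1].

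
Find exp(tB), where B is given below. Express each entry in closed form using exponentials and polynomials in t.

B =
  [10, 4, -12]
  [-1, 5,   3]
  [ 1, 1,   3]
e^{tB} =
  [4*t*exp(6*t) + exp(6*t), 4*t*exp(6*t), -12*t*exp(6*t)]
  [-t*exp(6*t), -t*exp(6*t) + exp(6*t), 3*t*exp(6*t)]
  [t*exp(6*t), t*exp(6*t), -3*t*exp(6*t) + exp(6*t)]

Strategy: write B = P · J · P⁻¹ where J is a Jordan canonical form, so e^{tB} = P · e^{tJ} · P⁻¹, and e^{tJ} can be computed block-by-block.

B has Jordan form
J =
  [6, 1, 0]
  [0, 6, 0]
  [0, 0, 6]
(up to reordering of blocks).

Per-block formulas:
  For a 2×2 Jordan block J_2(6): exp(t · J_2(6)) = e^(6t)·(I + t·N), where N is the 2×2 nilpotent shift.
  For a 1×1 block at λ = 6: exp(t · [6]) = [e^(6t)].

After assembling e^{tJ} and conjugating by P, we get:

e^{tB} =
  [4*t*exp(6*t) + exp(6*t), 4*t*exp(6*t), -12*t*exp(6*t)]
  [-t*exp(6*t), -t*exp(6*t) + exp(6*t), 3*t*exp(6*t)]
  [t*exp(6*t), t*exp(6*t), -3*t*exp(6*t) + exp(6*t)]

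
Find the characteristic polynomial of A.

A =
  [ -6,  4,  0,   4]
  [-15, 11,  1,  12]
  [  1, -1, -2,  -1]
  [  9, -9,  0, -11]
x^4 + 8*x^3 + 24*x^2 + 32*x + 16

Expanding det(x·I − A) (e.g. by cofactor expansion or by noting that A is similar to its Jordan form J, which has the same characteristic polynomial as A) gives
  χ_A(x) = x^4 + 8*x^3 + 24*x^2 + 32*x + 16
which factors as (x + 2)^4. The eigenvalues (with algebraic multiplicities) are λ = -2 with multiplicity 4.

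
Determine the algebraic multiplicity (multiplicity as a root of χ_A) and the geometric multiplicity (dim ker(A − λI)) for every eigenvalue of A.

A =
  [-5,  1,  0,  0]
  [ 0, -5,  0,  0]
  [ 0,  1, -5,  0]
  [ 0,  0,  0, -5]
λ = -5: alg = 4, geom = 3

Step 1 — factor the characteristic polynomial to read off the algebraic multiplicities:
  χ_A(x) = (x + 5)^4

Step 2 — compute geometric multiplicities via the rank-nullity identity g(λ) = n − rank(A − λI):
  rank(A − (-5)·I) = 1, so dim ker(A − (-5)·I) = n − 1 = 3

Summary:
  λ = -5: algebraic multiplicity = 4, geometric multiplicity = 3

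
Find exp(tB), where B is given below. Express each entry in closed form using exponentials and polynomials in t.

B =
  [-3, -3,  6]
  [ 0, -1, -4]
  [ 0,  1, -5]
e^{tB} =
  [exp(-3*t), -3*t*exp(-3*t), 6*t*exp(-3*t)]
  [0, 2*t*exp(-3*t) + exp(-3*t), -4*t*exp(-3*t)]
  [0, t*exp(-3*t), -2*t*exp(-3*t) + exp(-3*t)]

Strategy: write B = P · J · P⁻¹ where J is a Jordan canonical form, so e^{tB} = P · e^{tJ} · P⁻¹, and e^{tJ} can be computed block-by-block.

B has Jordan form
J =
  [-3,  1,  0]
  [ 0, -3,  0]
  [ 0,  0, -3]
(up to reordering of blocks).

Per-block formulas:
  For a 1×1 block at λ = -3: exp(t · [-3]) = [e^(-3t)].
  For a 2×2 Jordan block J_2(-3): exp(t · J_2(-3)) = e^(-3t)·(I + t·N), where N is the 2×2 nilpotent shift.

After assembling e^{tJ} and conjugating by P, we get:

e^{tB} =
  [exp(-3*t), -3*t*exp(-3*t), 6*t*exp(-3*t)]
  [0, 2*t*exp(-3*t) + exp(-3*t), -4*t*exp(-3*t)]
  [0, t*exp(-3*t), -2*t*exp(-3*t) + exp(-3*t)]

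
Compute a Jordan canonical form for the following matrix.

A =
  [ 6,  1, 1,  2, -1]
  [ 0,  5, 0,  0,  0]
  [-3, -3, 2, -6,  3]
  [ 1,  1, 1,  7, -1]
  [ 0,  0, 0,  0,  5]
J_2(5) ⊕ J_1(5) ⊕ J_1(5) ⊕ J_1(5)

The characteristic polynomial is
  det(x·I − A) = x^5 - 25*x^4 + 250*x^3 - 1250*x^2 + 3125*x - 3125 = (x - 5)^5

Eigenvalues and multiplicities (the geometric multiplicity of λ is n − rank(A − λI), which equals the number of Jordan blocks for λ):
  λ = 5: algebraic multiplicity = 5, geometric multiplicity = 4

Determining the block sizes for each eigenvalue:
  λ = 5: 4 blocks summing to 5 forces exactly one block of size 2 and the rest size 1 → block sizes [2, 1, 1, 1]

Assembling the blocks gives a Jordan form
J =
  [5, 1, 0, 0, 0]
  [0, 5, 0, 0, 0]
  [0, 0, 5, 0, 0]
  [0, 0, 0, 5, 0]
  [0, 0, 0, 0, 5]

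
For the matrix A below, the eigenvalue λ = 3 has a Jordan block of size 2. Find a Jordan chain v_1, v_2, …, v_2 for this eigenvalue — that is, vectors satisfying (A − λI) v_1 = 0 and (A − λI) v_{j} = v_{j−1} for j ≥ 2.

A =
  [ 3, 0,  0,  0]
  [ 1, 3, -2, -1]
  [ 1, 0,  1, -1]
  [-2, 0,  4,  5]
A Jordan chain for λ = 3 of length 2:
v_1 = (0, 1, 1, -2)ᵀ
v_2 = (1, 0, 0, 0)ᵀ

Let N = A − (3)·I. We want v_2 with N^2 v_2 = 0 but N^1 v_2 ≠ 0; then v_{j-1} := N · v_j for j = 2, …, 2.

Pick v_2 = (1, 0, 0, 0)ᵀ.
Then v_1 = N · v_2 = (0, 1, 1, -2)ᵀ.

Sanity check: (A − (3)·I) v_1 = (0, 0, 0, 0)ᵀ = 0. ✓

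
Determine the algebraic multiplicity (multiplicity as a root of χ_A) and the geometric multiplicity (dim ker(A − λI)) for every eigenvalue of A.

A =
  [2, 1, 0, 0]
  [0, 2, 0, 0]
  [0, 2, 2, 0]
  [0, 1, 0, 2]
λ = 2: alg = 4, geom = 3

Step 1 — factor the characteristic polynomial to read off the algebraic multiplicities:
  χ_A(x) = (x - 2)^4

Step 2 — compute geometric multiplicities via the rank-nullity identity g(λ) = n − rank(A − λI):
  rank(A − (2)·I) = 1, so dim ker(A − (2)·I) = n − 1 = 3

Summary:
  λ = 2: algebraic multiplicity = 4, geometric multiplicity = 3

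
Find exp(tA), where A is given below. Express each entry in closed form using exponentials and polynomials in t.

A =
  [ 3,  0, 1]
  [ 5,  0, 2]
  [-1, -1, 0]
e^{tA} =
  [3*t^2*exp(t)/2 + 2*t*exp(t) + exp(t), -t^2*exp(t)/2, t^2*exp(t)/2 + t*exp(t)]
  [3*t^2*exp(t)/2 + 5*t*exp(t), -t^2*exp(t)/2 - t*exp(t) + exp(t), t^2*exp(t)/2 + 2*t*exp(t)]
  [-3*t^2*exp(t) - t*exp(t), t^2*exp(t) - t*exp(t), -t^2*exp(t) - t*exp(t) + exp(t)]

Strategy: write A = P · J · P⁻¹ where J is a Jordan canonical form, so e^{tA} = P · e^{tJ} · P⁻¹, and e^{tJ} can be computed block-by-block.

A has Jordan form
J =
  [1, 1, 0]
  [0, 1, 1]
  [0, 0, 1]
(up to reordering of blocks).

Per-block formulas:
  For a 3×3 Jordan block J_3(1): exp(t · J_3(1)) = e^(1t)·(I + t·N + (t^2/2)·N^2), where N is the 3×3 nilpotent shift.

After assembling e^{tJ} and conjugating by P, we get:

e^{tA} =
  [3*t^2*exp(t)/2 + 2*t*exp(t) + exp(t), -t^2*exp(t)/2, t^2*exp(t)/2 + t*exp(t)]
  [3*t^2*exp(t)/2 + 5*t*exp(t), -t^2*exp(t)/2 - t*exp(t) + exp(t), t^2*exp(t)/2 + 2*t*exp(t)]
  [-3*t^2*exp(t) - t*exp(t), t^2*exp(t) - t*exp(t), -t^2*exp(t) - t*exp(t) + exp(t)]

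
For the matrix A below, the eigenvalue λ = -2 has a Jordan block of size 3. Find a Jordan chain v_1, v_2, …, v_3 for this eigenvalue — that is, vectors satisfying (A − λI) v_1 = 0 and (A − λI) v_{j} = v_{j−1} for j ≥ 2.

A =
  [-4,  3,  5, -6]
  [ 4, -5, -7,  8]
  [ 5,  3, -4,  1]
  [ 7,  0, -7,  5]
A Jordan chain for λ = -2 of length 3:
v_1 = (-1, 1, -1, 0)ᵀ
v_2 = (-2, 4, 5, 7)ᵀ
v_3 = (1, 0, 0, 0)ᵀ

Let N = A − (-2)·I. We want v_3 with N^3 v_3 = 0 but N^2 v_3 ≠ 0; then v_{j-1} := N · v_j for j = 3, …, 2.

Pick v_3 = (1, 0, 0, 0)ᵀ.
Then v_2 = N · v_3 = (-2, 4, 5, 7)ᵀ.
Then v_1 = N · v_2 = (-1, 1, -1, 0)ᵀ.

Sanity check: (A − (-2)·I) v_1 = (0, 0, 0, 0)ᵀ = 0. ✓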